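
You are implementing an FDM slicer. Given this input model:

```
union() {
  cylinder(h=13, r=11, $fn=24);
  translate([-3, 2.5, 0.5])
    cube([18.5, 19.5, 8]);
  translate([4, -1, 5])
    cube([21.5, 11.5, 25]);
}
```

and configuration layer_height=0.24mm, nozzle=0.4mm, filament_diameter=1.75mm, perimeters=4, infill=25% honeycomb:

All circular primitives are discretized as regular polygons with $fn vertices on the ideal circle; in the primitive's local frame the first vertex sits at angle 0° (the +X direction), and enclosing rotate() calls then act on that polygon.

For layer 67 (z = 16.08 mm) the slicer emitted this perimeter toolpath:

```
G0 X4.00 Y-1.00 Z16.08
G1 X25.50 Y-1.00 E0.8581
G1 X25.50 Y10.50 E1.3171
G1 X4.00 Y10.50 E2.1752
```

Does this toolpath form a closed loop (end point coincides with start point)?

Start point (G0): (4.00, -1.00). End point (last G1): the path does not return to the start — open.

no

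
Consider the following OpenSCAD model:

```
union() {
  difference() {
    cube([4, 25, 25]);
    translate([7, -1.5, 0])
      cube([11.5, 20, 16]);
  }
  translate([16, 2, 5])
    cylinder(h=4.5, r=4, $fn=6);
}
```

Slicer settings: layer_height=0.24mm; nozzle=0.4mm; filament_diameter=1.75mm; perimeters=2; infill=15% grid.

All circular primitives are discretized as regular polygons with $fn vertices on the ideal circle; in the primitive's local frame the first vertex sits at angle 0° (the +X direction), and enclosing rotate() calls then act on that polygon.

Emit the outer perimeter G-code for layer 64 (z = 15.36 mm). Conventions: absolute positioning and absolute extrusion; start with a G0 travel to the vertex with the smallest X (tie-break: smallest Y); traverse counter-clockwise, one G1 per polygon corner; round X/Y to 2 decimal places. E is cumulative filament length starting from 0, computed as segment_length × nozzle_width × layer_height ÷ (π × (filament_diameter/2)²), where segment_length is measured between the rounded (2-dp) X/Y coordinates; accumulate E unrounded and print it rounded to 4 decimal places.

At z = 15.36 mm: the cube (footprint 4×25) is included at this height; the cube at (7, -1.5) (footprint 11.5×20) is included at this height; After the difference (first − rest): starting from the 4×25 cube, the 11.5×20 cube at (7, -1.5) misses the remaining region (no effect) — 1 connected region; the cylinder at (16, 2) is absent (z outside [5, 9.5]); Taking the union: only the result so far is present, so the union is just that shape — 1 connected region. The outline is a single polygon with 4 vertices. Extrusion per mm of travel: 0.4 × 0.24 / (π × 0.875²) = 0.039912. Accumulating E over each segment gives final E = 2.3149.

G0 X0.00 Y0.00 Z15.36
G1 X4.00 Y0.00 E0.1596
G1 X4.00 Y25.00 E1.1575
G1 X0.00 Y25.00 E1.3171
G1 X0.00 Y0.00 E2.3149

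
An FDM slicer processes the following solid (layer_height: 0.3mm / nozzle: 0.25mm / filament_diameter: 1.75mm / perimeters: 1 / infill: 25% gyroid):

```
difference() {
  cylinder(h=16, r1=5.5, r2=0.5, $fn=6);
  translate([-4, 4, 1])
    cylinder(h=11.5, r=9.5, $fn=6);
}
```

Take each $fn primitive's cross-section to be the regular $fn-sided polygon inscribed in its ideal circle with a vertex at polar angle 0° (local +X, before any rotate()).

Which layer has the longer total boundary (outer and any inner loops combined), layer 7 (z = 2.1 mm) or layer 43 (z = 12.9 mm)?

Layer 7 (z = 2.1): the cone (r1=5.5→r2=0.5) has section circumradius 4.844 here — a regular 6-gon (perimeter = 2·6·4.844·sin(180°/6) = 29.06 mm); the cylinder at (-4, 4): section is a regular 6-gon, circumradius r=9.5 (perimeter = 2·6·9.500·sin(180°/6) = 57.00 mm); Taking the first minus the rest: starting from the cone, the r=9.5 cylinder at (-4, 4) partially overlaps it — only the 52.84 mm² overlap (of its 234.48 mm²) is removed, clipping the outline — boundary = 14.65 mm. So its perimeter = 14.65 mm. Layer 43 (z = 12.9): the cone: at t=0.806 of its height the radius interpolates to r₁+(r₂−r₁)t = 1.469, giving a regular 6-gon of that circumradius (perimeter = 2·6·1.469·sin(180°/6) = 8.81 mm); the cylinder at (-4, 4) is not intersected at this z (z outside [1, 12.5]); Subtracting the remaining from the first: none of the subtracted shapes is present at this height, so the cone is unchanged — boundary = 8.81 mm. So its perimeter = 8.81 mm. Layer 7 is larger (14.65 vs 8.81 mm).

layer 7 (z = 2.1 mm)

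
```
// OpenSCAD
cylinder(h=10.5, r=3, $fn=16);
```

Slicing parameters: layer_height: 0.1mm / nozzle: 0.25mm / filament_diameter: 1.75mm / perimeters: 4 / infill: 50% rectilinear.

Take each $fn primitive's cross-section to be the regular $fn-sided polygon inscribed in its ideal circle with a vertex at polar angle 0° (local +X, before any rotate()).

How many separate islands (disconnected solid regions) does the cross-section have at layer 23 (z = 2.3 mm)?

At z = 2.3 mm: the r=3 cylinder gives a regular 16-gon of circumradius 3 (constant along its height). Overall, the cross-section is a single solid region. Island count = 1.

1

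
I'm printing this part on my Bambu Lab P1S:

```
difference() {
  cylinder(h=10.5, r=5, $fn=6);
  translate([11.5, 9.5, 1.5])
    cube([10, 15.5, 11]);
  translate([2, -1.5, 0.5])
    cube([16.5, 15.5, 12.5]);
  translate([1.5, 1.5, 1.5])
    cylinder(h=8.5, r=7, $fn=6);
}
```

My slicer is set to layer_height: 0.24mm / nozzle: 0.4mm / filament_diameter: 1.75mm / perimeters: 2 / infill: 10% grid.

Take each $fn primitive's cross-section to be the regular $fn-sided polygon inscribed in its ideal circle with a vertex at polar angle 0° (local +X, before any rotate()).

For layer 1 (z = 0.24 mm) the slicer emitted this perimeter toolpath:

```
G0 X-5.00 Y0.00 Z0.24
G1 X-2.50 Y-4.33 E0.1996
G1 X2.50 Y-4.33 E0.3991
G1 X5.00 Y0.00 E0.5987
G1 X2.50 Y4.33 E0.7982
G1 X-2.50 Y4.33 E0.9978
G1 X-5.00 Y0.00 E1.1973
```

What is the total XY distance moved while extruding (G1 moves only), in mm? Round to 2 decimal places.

Sum the Euclidean lengths of each G1 segment: total = 30.00 mm.

30.00 mm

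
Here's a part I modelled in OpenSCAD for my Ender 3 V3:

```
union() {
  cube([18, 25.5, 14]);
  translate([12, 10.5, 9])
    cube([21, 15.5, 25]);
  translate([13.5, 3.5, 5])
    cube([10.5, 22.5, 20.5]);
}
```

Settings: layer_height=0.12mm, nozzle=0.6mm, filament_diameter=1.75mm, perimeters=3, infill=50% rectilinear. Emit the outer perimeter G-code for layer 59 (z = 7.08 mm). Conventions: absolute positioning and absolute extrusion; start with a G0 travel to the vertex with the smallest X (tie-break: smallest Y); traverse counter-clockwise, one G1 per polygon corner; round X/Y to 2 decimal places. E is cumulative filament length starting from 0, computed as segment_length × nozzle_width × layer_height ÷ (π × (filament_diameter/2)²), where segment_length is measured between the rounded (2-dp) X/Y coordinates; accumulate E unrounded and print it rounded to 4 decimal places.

G0 X0.00 Y0.00 Z7.08
G1 X18.00 Y0.00 E0.5388
G1 X18.00 Y3.50 E0.6436
G1 X24.00 Y3.50 E0.8232
G1 X24.00 Y26.00 E1.4967
G1 X13.50 Y26.00 E1.8110
G1 X13.50 Y25.50 E1.8260
G1 X0.00 Y25.50 E2.2301
G1 X0.00 Y0.00 E2.9934

At z = 7.08 mm: the cube is present — its section is the full 18×25.5 rectangle; the cube at (12, 10.5) is absent (z outside [9, 34]); the 10.5×22.5 cube at (13.5, 3.5) contributes its full rectangle; Taking the union: the regions partially overlap (shared area 99.00 mm²), so overlapping operands fuse into one piece — 1 connected region. The outline is a single polygon with 8 vertices. Extrusion per mm of travel: 0.6 × 0.12 / (π × 0.875²) = 0.029934. Accumulating E over each segment gives final E = 2.9934.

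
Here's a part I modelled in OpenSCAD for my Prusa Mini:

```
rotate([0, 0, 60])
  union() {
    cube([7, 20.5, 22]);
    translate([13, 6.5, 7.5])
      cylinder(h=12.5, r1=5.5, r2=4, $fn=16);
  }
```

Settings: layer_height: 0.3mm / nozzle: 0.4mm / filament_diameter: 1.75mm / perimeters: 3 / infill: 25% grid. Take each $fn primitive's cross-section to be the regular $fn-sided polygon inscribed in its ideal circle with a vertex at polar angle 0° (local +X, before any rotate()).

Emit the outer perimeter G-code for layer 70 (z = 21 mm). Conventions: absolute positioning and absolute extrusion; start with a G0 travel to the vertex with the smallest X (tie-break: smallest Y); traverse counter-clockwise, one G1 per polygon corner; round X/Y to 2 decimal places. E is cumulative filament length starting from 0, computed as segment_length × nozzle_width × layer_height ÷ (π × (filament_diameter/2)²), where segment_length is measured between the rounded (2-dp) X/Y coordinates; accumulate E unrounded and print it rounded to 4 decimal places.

G0 X-17.75 Y10.25 Z21.00
G1 X0.00 Y0.00 E1.0226
G1 X3.50 Y6.06 E1.3717
G1 X-14.25 Y16.31 E2.3943
G1 X-17.75 Y10.25 E2.7435

At z = 21 mm: the cube is present — its section is the full 7×20.5 rectangle; the cone at (13, 6.5) does not reach this height (z outside [7.5, 20]); Combining (union): only the 7×20.5 cube is present, so the union is just that shape — 1 connected region; (whole slice rotated 60° about Z — lengths, areas and connectivity unchanged). The outline is a single polygon with 4 vertices. Extrusion per mm of travel: 0.4 × 0.3 / (π × 0.875²) = 0.049890. Accumulating E over each segment gives final E = 2.7435.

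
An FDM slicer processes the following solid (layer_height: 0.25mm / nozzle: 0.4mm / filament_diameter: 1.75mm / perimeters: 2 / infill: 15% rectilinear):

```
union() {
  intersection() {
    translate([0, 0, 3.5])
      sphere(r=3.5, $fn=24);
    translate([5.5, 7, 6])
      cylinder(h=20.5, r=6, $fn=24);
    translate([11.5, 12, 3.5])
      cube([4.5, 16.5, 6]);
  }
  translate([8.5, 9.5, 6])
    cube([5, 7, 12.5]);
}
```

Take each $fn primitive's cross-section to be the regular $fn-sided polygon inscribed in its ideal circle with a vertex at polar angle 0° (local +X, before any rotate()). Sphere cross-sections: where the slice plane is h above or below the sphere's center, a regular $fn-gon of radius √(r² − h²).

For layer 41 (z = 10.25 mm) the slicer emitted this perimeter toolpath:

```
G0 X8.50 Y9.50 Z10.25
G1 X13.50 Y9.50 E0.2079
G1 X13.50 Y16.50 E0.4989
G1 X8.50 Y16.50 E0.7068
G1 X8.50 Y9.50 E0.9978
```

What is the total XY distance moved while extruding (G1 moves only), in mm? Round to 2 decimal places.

Sum the Euclidean lengths of each G1 segment: total = 24.00 mm.

24.00 mm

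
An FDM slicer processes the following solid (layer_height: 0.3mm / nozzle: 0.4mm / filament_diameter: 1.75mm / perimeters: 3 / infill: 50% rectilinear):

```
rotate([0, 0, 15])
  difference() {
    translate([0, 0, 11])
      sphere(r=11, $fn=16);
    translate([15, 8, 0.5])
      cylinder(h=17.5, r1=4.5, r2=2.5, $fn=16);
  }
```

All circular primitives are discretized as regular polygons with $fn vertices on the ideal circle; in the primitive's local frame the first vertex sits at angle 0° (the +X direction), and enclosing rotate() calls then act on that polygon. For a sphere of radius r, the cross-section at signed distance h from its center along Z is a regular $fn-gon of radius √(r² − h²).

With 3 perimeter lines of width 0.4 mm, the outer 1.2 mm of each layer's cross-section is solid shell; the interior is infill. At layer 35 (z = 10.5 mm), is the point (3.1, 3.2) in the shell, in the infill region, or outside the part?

infill

At z = 10.5 mm: the r=11 sphere contributes a regular 16-gon of circumradius √(11²−0.5²) = 10.989; the cone at (15, 8): at t=0.571 of its height the radius interpolates to r₁+(r₂−r₁)t = 3.357, giving a regular 16-gon of that circumradius; Taking the first minus the rest: starting from the r=11 sphere, the cone at (15, 8) misses the remaining region (no effect) — 1 connected region; (whole slice rotated 15° about Z — lengths, areas and connectivity unchanged). Overall, the cross-section is a single solid region. Undo the 15° rotation: the query point maps to (3.823, 2.289) in the un-rotated model frame. The nearest boundary edge runs (7.77, 7.77)→(10.15, 4.21); distance from the point to it = 6.33 mm. The point is inside the cross-section and 6.33 mm from the nearest boundary — more than the 1.2 mm shell width (3 × 0.4), so it's in the infill interior.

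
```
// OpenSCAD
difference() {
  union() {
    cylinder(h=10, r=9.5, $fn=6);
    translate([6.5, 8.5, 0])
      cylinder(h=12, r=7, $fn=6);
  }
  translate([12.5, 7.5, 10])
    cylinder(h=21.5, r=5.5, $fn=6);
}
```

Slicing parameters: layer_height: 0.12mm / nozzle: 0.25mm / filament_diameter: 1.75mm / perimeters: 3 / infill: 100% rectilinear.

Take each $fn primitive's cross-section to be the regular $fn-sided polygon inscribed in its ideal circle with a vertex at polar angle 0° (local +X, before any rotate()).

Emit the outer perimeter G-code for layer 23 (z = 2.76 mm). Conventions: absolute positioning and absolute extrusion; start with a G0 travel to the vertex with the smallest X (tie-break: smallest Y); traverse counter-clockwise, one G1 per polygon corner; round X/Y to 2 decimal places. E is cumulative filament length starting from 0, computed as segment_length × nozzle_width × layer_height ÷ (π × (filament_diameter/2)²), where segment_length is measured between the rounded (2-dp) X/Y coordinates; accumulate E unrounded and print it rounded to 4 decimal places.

At z = 2.76 mm: the r=9.5 cylinder contributes a regular 6-gon of circumradius 9.5; the r=7 cylinder at (6.5, 8.5) gives a regular 6-gon of circumradius 7 (constant along its height); Merging all regions: the regions partially overlap (shared area 29.48 mm²), so overlapping operands fuse into one piece — 1 connected region; the cylinder at (12.5, 7.5) does not reach this height (z outside [10, 31.5]); Taking the first minus the rest: none of the subtracted shapes is present at this height, so that combined region is unchanged — 1 connected region. The outline is a single polygon with 12 vertices. Extrusion per mm of travel: 0.25 × 0.12 / (π × 0.875²) = 0.012473. Accumulating E over each segment gives final E = 0.9411.

G0 X-9.50 Y0.00 Z2.76
G1 X-4.75 Y-8.23 E0.1185
G1 X4.75 Y-8.23 E0.2370
G1 X9.50 Y0.00 E0.3555
G1 X8.09 Y2.44 E0.3907
G1 X10.00 Y2.44 E0.4145
G1 X13.50 Y8.50 E0.5018
G1 X10.00 Y14.56 E0.5891
G1 X3.00 Y14.56 E0.6764
G1 X-0.50 Y8.50 E0.7637
G1 X-0.34 Y8.23 E0.7676
G1 X-4.75 Y8.23 E0.8226
G1 X-9.50 Y0.00 E0.9411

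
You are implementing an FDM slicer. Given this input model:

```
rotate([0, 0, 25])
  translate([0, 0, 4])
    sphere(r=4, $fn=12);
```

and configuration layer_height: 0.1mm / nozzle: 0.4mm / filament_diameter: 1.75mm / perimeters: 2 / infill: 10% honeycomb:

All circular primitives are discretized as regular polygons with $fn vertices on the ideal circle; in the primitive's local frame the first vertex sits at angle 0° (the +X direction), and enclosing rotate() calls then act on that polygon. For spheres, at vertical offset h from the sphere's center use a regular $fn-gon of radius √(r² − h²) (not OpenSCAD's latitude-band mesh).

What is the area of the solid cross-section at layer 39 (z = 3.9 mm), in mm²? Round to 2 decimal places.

At z = 3.9 mm: the r=4 sphere slices to a regular 12-gon of circumradius 3.999 (√(r²−h²) with h=0.1 from center) (area = (12/2)·3.999²·sin(360°/12) = 47.97 mm²); (whole slice rotated 25° about Z — lengths, areas and connectivity unchanged). Overall, the cross-section is a single solid region. Net area = 47.97 mm².

47.97 mm²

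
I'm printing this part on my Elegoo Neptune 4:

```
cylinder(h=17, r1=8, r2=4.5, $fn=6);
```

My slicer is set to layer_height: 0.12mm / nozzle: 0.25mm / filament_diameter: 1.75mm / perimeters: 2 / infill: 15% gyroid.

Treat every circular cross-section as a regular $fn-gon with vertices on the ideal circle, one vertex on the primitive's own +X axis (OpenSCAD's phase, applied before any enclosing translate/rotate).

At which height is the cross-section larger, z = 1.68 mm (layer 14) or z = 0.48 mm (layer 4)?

layer 4 (z = 0.48 mm)

Layer 14 (z = 1.68): the cone: at t=0.099 of its height the radius interpolates to r₁+(r₂−r₁)t = 7.654, giving a regular 6-gon of that circumradius (area = (6/2)·7.654²·sin(360°/6) = 152.21 mm²). So its area = 152.21 mm². Layer 4 (z = 0.48): the cone contributes a regular 6-gon of circumradius 7.901 (interpolated between r1=8 and r2=4.5 at t=0.028) (area = (6/2)·7.901²·sin(360°/6) = 162.19 mm²). So its area = 162.19 mm². Layer 4 is larger (162.19 vs 152.21 mm²).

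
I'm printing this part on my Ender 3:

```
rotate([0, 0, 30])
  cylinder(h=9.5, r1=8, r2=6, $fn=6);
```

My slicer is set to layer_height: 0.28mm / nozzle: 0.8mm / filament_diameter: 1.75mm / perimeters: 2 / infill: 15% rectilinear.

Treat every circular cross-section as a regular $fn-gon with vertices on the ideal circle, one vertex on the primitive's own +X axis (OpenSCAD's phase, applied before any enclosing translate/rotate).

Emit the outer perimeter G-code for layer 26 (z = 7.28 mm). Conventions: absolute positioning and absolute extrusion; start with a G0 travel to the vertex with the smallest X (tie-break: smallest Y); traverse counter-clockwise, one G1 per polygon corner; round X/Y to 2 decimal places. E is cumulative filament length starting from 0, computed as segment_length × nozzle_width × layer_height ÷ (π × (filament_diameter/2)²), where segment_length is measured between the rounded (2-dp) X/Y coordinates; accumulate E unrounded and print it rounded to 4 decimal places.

At z = 7.28 mm: the cone: at t=0.766 of its height the radius interpolates to r₁+(r₂−r₁)t = 6.467, giving a regular 6-gon of that circumradius; (whole slice rotated 30° about Z — lengths, areas and connectivity unchanged). The outline is a single polygon with 6 vertices. Extrusion per mm of travel: 0.8 × 0.28 / (π × 0.875²) = 0.093128. Accumulating E over each segment gives final E = 3.6133.

G0 X-5.60 Y-3.23 Z7.28
G1 X0.00 Y-6.47 E0.6025
G1 X5.60 Y-3.23 E1.2050
G1 X5.60 Y3.23 E1.8066
G1 X0.00 Y6.47 E2.4092
G1 X-5.60 Y3.23 E3.0117
G1 X-5.60 Y-3.23 E3.6133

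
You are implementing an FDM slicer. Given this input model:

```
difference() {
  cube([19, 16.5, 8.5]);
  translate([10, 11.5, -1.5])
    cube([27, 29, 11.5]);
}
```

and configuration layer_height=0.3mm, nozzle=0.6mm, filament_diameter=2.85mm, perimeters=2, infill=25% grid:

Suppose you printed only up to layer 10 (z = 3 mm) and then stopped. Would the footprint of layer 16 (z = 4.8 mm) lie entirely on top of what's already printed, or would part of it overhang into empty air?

Compare the two slices. At z = 3: the 19×16.5 cube contributes its full rectangle (area 313.50 mm²); the cube at (10, 11.5) is present — its section is the full 27×29 rectangle (area 783.00 mm²); Taking the first minus the rest: starting from the 19×16.5 cube (313.50 mm²), the 27×29 cube at (10, 11.5) partially overlaps it — only the 45.00 mm² overlap (of its 783.00 mm²) is removed, clipping the outline — area = 268.50 mm². At z = 4.8: the cube is present — its section is the full 19×16.5 rectangle (area 313.50 mm²); the cube at (10, 11.5) is present — its section is the full 27×29 rectangle (area 783.00 mm²); Taking the first minus the rest: starting from the 19×16.5 cube (313.50 mm²), the 27×29 cube at (10, 11.5) partially overlaps it — only the 45.00 mm² overlap (of its 783.00 mm²) is removed, clipping the outline — area = 268.50 mm². Checking containment: the cross-section at z = 4.8 is a subset of the cross-section at z = 3.

entirely on top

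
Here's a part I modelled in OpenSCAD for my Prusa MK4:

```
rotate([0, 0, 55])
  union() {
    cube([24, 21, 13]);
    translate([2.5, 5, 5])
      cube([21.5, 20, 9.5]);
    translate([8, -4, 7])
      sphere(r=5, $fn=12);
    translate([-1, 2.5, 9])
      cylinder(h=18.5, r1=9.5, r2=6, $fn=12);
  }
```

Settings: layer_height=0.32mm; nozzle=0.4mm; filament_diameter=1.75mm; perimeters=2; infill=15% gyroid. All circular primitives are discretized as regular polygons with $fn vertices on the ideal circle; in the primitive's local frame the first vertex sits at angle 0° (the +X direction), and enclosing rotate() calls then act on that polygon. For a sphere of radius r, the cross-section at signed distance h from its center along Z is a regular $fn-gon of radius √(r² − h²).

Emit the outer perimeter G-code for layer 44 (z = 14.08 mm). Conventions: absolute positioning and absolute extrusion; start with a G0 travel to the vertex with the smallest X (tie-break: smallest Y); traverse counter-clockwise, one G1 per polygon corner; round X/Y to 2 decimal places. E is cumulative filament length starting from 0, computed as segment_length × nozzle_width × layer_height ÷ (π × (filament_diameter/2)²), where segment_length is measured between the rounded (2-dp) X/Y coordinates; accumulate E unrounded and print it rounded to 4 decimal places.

At z = 14.08 mm: the cube does not reach this height (z outside [0, 13]); the 21.5×20 cube at (2.5, 5) contributes its full rectangle; the sphere at (8, -4) is not intersected at this z (|z−center|=7.080 > r=5); the cone at (-1, 2.5) contributes a regular 12-gon of circumradius 8.539 (interpolated between r1=9.5 and r2=6 at t=0.275); Combining (union): the regions partially overlap (shared area 14.68 mm²), so overlapping operands fuse into one piece — 1 connected region; (whole slice rotated 55° about Z — lengths, areas and connectivity unchanged). The outline is a single polygon with 15 vertices. Extrusion per mm of travel: 0.4 × 0.32 / (π × 0.875²) = 0.053216. Accumulating E over each segment gives final E = 6.3605.

G0 X-19.04 Y16.39 Z14.08
G1 X-6.84 Y7.84 E0.7928
G1 X-9.62 Y5.51 E0.9858
G1 X-11.13 Y1.36 E1.2208
G1 X-10.36 Y-2.99 E1.4559
G1 X-7.52 Y-6.38 E1.6913
G1 X-3.37 Y-7.89 E1.9263
G1 X0.99 Y-7.12 E2.1619
G1 X4.37 Y-4.28 E2.3968
G1 X5.88 Y-0.13 E2.6319
G1 X5.12 Y4.22 E2.8668
G1 X2.28 Y7.61 E3.1022
G1 X-0.16 Y8.49 E3.2402
G1 X9.67 Y22.53 E4.1523
G1 X-6.71 Y34.00 E5.2165
G1 X-19.04 Y16.39 E6.3605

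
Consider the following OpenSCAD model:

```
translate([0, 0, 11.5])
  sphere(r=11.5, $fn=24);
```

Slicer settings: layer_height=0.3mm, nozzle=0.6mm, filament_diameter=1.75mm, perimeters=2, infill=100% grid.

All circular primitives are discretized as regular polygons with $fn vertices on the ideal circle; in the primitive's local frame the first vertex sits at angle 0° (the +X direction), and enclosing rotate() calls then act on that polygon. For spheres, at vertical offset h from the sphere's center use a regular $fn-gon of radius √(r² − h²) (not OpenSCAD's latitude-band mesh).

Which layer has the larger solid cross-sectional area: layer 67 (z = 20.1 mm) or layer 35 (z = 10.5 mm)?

layer 35 (z = 10.5 mm)

Layer 67 (z = 20.1): the r=11.5 sphere slices to a regular 24-gon of circumradius 7.635 (√(r²−h²) with h=8.6 from center) (area = (24/2)·7.635²·sin(360°/24) = 181.04 mm²). So its area = 181.04 mm². Layer 35 (z = 10.5): the r=11.5 sphere slices to a regular 24-gon of circumradius 11.456 (√(r²−h²) with h=1 from center) (area = (24/2)·11.456²·sin(360°/24) = 407.64 mm²). So its area = 407.64 mm². Layer 35 is larger (407.64 vs 181.04 mm²).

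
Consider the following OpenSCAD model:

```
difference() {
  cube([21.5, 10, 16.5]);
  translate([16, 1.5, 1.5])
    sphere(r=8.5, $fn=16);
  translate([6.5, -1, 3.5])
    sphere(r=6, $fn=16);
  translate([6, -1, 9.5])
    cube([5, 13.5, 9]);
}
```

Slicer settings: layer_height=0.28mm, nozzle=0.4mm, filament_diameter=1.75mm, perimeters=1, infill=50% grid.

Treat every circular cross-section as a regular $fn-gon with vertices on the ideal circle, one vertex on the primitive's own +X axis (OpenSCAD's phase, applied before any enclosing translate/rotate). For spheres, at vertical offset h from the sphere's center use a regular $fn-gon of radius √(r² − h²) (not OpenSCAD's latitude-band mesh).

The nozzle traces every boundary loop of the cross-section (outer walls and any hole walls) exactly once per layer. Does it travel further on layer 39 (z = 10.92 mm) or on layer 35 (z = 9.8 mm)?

layer 35 (z = 9.8 mm)

Layer 39 (z = 10.92): the 21.5×10 cube contributes its full rectangle (perimeter 63.00 mm); the sphere at (16, 1.5) is absent (|z−center|=9.420 > r=8.5); the sphere at (6.5, -1) is not intersected at this z (|z−center|=7.420 > r=6); the 5×13.5 cube at (6, -1) contributes its full rectangle (perimeter 37.00 mm); Taking the first minus the rest: starting from the 21.5×10 cube, the 5×13.5 cube at (6, -1) partially overlaps it — only the 50.00 mm² overlap (of its 67.50 mm²) is removed, clipping the outline — boundary = 73.00 mm. So its perimeter = 73.00 mm. Layer 35 (z = 9.8): the cube (footprint 21.5×10) is included at this height (perimeter 63.00 mm); the sphere at (16, 1.5): section is a regular 16-gon, circumradius = √(r²−h²) = √(8.5²−8.3²) = 1.833 (perimeter = 2·16·1.833·sin(180°/16) = 11.44 mm); the sphere at (6.5, -1) is absent (|z−center|=6.300 > r=6); the 5×13.5 cube at (6, -1) contributes its full rectangle (perimeter 37.00 mm); After the difference (first − rest): starting from the 21.5×10 cube, the r=8.5 sphere at (16, 1.5) partially overlaps it — only the 9.86 mm² overlap (of its 10.29 mm²) is removed, clipping the outline; the 5×13.5 cube at (6, -1) partially overlaps it — only the 50.00 mm² overlap (of its 67.50 mm²) is removed, clipping the outline — boundary = 80.33 mm. So its perimeter = 80.33 mm. Layer 35 is larger (80.33 vs 73.00 mm).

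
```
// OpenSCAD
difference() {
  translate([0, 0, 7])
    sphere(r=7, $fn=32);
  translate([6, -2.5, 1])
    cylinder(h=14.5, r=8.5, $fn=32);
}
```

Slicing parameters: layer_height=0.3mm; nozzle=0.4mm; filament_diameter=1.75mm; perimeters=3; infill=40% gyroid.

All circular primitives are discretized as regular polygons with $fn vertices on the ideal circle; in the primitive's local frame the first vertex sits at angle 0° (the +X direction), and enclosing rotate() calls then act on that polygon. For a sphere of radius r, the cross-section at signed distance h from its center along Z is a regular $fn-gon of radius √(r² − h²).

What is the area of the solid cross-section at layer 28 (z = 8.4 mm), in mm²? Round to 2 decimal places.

At z = 8.4 mm: the r=7 sphere slices to a regular 32-gon of circumradius 6.859 (√(r²−h²) with h=1.4 from center) (area = (32/2)·6.859²·sin(360°/32) = 146.83 mm²); the cylinder at (6, -2.5): section is a regular 32-gon, circumradius r=8.5 (area = (32/2)·8.500²·sin(360°/32) = 225.52 mm²); Subtracting the remaining from the first: starting from the r=7 sphere (146.83 mm²), the r=8.5 cylinder at (6, -2.5) partially overlaps it — only the 86.28 mm² overlap (of its 225.52 mm²) is removed, clipping the outline — area = 60.55 mm². Overall, the cross-section is a single solid region. Net area = 60.55 mm².

60.55 mm²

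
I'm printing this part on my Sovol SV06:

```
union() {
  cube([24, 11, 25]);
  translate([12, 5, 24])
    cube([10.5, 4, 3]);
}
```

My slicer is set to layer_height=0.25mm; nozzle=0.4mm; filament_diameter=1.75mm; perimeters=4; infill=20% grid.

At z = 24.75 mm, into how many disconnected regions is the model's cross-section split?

1

At z = 24.75 mm: the cube is present — its section is the full 24×11 rectangle; the cube at (12, 5) (footprint 10.5×4) is included at this height; Taking the union: the 10.5×4 cube at (12, 5) lies entirely inside the 24×11 cube, so the union is just the 24×11 cube — 1 connected region. The result has 1 disconnected region.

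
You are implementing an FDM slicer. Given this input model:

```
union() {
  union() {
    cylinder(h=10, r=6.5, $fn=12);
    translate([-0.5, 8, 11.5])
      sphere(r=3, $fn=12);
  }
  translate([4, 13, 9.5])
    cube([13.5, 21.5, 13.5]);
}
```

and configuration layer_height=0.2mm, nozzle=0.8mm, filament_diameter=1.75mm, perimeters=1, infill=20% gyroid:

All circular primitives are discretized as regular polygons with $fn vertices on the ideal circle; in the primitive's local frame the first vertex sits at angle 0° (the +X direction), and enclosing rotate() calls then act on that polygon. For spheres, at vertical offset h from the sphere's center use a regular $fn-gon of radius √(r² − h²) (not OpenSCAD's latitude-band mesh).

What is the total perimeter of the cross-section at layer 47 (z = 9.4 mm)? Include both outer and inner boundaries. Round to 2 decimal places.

At z = 9.4 mm: the r=6.5 cylinder contributes a regular 12-gon of circumradius 6.5 (perimeter = 2·12·6.500·sin(180°/12) = 40.38 mm); the sphere at (-0.5, 8): section is a regular 12-gon, circumradius = √(r²−h²) = √(3²−2.1²) = 2.142 (perimeter = 2·12·2.142·sin(180°/12) = 13.31 mm); Combining (union): the regions partially overlap (shared area 0.71 mm²), so the edge portions inside another operand are dropped and the merged outline is re-measured after clipping — boundary = 49.11 mm; the cube at (4, 13) is not intersected at this z (z outside [9.5, 23]); Taking the union: only the result so far is present, so the union is just that shape — boundary = 49.11 mm. Overall, the cross-section is a single solid region. Total boundary length (outer) = 49.11 mm.

49.11 mm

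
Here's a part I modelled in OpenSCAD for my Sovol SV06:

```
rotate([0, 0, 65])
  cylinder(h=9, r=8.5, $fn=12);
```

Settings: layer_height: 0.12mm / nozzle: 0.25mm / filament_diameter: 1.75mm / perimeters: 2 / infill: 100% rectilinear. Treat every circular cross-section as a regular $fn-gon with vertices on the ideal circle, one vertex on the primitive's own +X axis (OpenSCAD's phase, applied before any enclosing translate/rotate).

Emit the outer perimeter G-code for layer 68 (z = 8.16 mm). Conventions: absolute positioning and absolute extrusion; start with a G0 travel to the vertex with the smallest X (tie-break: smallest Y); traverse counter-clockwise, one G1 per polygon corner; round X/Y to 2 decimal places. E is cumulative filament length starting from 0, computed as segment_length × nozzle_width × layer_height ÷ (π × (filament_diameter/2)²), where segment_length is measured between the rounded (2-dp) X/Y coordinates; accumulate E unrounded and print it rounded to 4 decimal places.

At z = 8.16 mm: the r=8.5 cylinder contributes a regular 12-gon of circumradius 8.5; (rotated 65° about Z; rotation is an isometry so areas/perimeters/island counts are preserved). The outline is a single polygon with 12 vertices. Extrusion per mm of travel: 0.25 × 0.12 / (π × 0.875²) = 0.012473. Accumulating E over each segment gives final E = 0.6585.

G0 X-8.47 Y-0.74 Z8.16
G1 X-6.96 Y-4.88 E0.0550
G1 X-3.59 Y-7.70 E0.1098
G1 X0.74 Y-8.47 E0.1646
G1 X4.88 Y-6.96 E0.2196
G1 X7.70 Y-3.59 E0.2744
G1 X8.47 Y0.74 E0.3292
G1 X6.96 Y4.88 E0.3842
G1 X3.59 Y7.70 E0.4390
G1 X-0.74 Y8.47 E0.4939
G1 X-4.88 Y6.96 E0.5488
G1 X-7.70 Y3.59 E0.6036
G1 X-8.47 Y-0.74 E0.6585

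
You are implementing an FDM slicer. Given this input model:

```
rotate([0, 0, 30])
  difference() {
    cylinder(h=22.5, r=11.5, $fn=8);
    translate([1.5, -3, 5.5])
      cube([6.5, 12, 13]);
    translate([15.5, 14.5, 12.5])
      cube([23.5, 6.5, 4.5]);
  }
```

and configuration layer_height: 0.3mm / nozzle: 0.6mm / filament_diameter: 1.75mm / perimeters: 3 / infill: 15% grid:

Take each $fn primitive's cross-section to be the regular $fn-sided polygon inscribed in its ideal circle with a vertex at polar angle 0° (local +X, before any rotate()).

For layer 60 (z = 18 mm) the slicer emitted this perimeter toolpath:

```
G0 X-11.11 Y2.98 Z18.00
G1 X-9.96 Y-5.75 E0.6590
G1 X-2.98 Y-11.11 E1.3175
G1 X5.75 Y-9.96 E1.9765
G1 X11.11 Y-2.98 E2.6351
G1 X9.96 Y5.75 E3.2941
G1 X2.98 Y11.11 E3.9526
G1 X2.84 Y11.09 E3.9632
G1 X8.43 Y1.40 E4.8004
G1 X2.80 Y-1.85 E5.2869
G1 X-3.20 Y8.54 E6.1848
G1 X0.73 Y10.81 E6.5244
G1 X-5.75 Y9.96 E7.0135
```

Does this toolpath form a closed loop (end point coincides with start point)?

Start point (G0): (-11.11, 2.98). End point (last G1): the path does not return to the start — open.

no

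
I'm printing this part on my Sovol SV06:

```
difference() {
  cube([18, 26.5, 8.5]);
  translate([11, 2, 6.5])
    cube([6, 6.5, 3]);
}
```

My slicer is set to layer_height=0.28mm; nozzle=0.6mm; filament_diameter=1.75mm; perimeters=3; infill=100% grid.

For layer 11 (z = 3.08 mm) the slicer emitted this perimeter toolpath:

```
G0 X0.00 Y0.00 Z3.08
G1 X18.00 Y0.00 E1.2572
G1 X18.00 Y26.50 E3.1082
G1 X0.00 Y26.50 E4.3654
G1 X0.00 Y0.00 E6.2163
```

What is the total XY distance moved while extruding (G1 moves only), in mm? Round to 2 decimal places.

Sum the Euclidean lengths of each G1 segment: total = 89.00 mm.

89.00 mm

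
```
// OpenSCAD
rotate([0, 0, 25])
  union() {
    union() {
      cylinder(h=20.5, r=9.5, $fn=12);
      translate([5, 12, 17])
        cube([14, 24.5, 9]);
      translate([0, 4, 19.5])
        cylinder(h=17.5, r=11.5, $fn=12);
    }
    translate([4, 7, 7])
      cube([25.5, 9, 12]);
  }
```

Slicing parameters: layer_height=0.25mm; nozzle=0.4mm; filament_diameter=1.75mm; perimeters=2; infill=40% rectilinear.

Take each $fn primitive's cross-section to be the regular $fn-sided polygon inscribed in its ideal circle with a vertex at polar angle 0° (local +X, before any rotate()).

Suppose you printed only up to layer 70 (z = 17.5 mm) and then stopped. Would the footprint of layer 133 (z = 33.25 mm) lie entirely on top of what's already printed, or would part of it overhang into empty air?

part overhangs

Compare the two slices. At z = 17.5: the r=9.5 cylinder gives a regular 12-gon of circumradius 9.5 (constant along its height) (area = (12/2)·9.500²·sin(360°/12) = 270.75 mm²); the 14×24.5 cube at (5, 12) contributes its full rectangle (area 343.00 mm²); the cylinder at (0, 4) does not reach this height (z outside [19.5, 37]); Taking the union: the 2 present regions are separate (no shared area or edge), so areas and boundary lengths simply add and each stays a separate island — area = 613.75 mm²; the cube at (4, 7) is present — its section is the full 25.5×9 rectangle (area 229.50 mm²); Combining (union): the regions partially overlap — summed areas 843.25 mm² minus the doubly-counted overlap 57.75 mm² gives 785.50 mm² — area = 785.50 mm²; (rotated 25° about Z; rotation is an isometry so areas/perimeters/island counts are preserved). At z = 33.25: the cylinder is not intersected at this z (z outside [0, 20.5]); the cube at (5, 12) does not reach this height (z outside [17, 26]); the cylinder at (0, 4): section is a regular 12-gon, circumradius r=11.5 (area = (12/2)·11.500²·sin(360°/12) = 396.75 mm²); Taking the union: only the r=11.5 cylinder at (0, 4) is present, so the union is just that shape — area = 396.75 mm²; the cube at (4, 7) does not reach this height (z outside [7, 19]); Merging all regions: only the result so far is present, so the union is just that shape — area = 396.75 mm²; (whole slice rotated 25° about Z — lengths, areas and connectivity unchanged). Checking containment: at z = 33.25 the cross-section extends beyond the z = 17.5 cross-section by about 122.85 mm².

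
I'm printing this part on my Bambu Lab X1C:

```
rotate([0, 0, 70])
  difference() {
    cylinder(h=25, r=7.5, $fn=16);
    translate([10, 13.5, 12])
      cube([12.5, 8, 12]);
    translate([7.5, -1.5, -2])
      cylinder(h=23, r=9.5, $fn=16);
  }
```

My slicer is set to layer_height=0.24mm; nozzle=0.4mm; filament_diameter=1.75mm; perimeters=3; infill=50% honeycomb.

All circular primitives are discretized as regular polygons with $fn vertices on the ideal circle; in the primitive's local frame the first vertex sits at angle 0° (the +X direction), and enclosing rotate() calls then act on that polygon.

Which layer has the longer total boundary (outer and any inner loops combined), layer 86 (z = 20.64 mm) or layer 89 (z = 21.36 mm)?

layer 89 (z = 21.36 mm)

Layer 86 (z = 20.64): the r=7.5 cylinder contributes a regular 16-gon of circumradius 7.5 (perimeter = 2·16·7.500·sin(180°/16) = 46.82 mm); the 12.5×8 cube at (10, 13.5) contributes its full rectangle (perimeter 41.00 mm); the r=9.5 cylinder at (7.5, -1.5) contributes a regular 16-gon of circumradius 9.5 (perimeter = 2·16·9.500·sin(180°/16) = 59.31 mm); Subtracting the remaining from the first: starting from the r=7.5 cylinder, the 12.5×8 cube at (10, 13.5) misses the remaining region (no effect); the r=9.5 cylinder at (7.5, -1.5) partially overlaps it — only the 95.62 mm² overlap (of its 276.30 mm²) is removed, clipping the outline — boundary = 43.59 mm; (whole slice rotated 70° about Z — lengths, areas and connectivity unchanged). So its perimeter = 43.59 mm. Layer 89 (z = 21.36): the r=7.5 cylinder gives a regular 16-gon of circumradius 7.5 (constant along its height) (perimeter = 2·16·7.500·sin(180°/16) = 46.82 mm); the cube at (10, 13.5) is present — its section is the full 12.5×8 rectangle (perimeter 41.00 mm); the cylinder at (7.5, -1.5) is absent (z outside [-2, 21]); Subtracting the remaining from the first: starting from the r=7.5 cylinder, the 12.5×8 cube at (10, 13.5) misses the remaining region (no effect) — boundary = 46.82 mm; (rotated 70° about Z; rotation is an isometry so areas/perimeters/island counts are preserved). So its perimeter = 46.82 mm. Layer 89 is larger (46.82 vs 43.59 mm).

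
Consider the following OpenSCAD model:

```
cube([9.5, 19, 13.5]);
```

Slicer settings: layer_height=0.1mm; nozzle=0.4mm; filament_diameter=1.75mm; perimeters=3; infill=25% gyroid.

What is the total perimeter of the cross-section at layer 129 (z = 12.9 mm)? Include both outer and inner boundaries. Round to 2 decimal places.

57.00 mm

At z = 12.9 mm: the cube (footprint 9.5×19) is included at this height (perimeter 57.00 mm). Overall, the cross-section is a single solid region. Total boundary length (outer) = 57.00 mm.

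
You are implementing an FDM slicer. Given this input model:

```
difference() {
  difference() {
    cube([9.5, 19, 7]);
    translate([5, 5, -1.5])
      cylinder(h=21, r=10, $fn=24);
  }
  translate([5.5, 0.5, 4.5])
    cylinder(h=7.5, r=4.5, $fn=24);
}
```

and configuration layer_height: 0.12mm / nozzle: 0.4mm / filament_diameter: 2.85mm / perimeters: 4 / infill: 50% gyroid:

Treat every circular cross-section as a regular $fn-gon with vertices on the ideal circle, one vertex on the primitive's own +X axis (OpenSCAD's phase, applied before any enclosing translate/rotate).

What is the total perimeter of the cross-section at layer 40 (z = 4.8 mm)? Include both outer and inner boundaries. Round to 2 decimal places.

29.87 mm

At z = 4.8 mm: the 9.5×19 cube contributes its full rectangle (perimeter 57.00 mm); the cylinder at (5, 5): section is a regular 24-gon, circumradius r=10 (perimeter = 2·24·10.000·sin(180°/24) = 62.65 mm); Subtracting the remaining from the first: starting from the 9.5×19 cube, the r=10 cylinder at (5, 5) partially overlaps it — only the 138.18 mm² overlap (of its 310.58 mm²) is removed, clipping the outline — boundary = 29.87 mm; the r=4.5 cylinder at (5.5, 0.5) contributes a regular 24-gon of circumradius 4.5 (perimeter = 2·24·4.500·sin(180°/24) = 28.19 mm); Taking the first minus the rest: starting from the result so far, the r=4.5 cylinder at (5.5, 0.5) misses the remaining region (no effect) — boundary = 29.87 mm. Overall, the cross-section is a single solid region. Total boundary length (outer) = 29.87 mm.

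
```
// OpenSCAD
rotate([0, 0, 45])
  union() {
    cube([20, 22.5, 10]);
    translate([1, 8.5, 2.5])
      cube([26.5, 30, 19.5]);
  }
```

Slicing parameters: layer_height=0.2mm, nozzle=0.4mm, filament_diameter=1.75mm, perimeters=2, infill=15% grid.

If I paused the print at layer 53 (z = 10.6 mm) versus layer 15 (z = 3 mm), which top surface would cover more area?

layer 15 (z = 3 mm)

Layer 53 (z = 10.6): the cube does not reach this height (z outside [0, 10]); the cube at (1, 8.5) (footprint 26.5×30) is included at this height (area 795.00 mm²); Merging all regions: only the 26.5×30 cube at (1, 8.5) is present, so the union is just that shape — area = 795.00 mm²; (whole slice rotated 45° about Z — lengths, areas and connectivity unchanged). So its area = 795.00 mm². Layer 15 (z = 3): the 20×22.5 cube contributes its full rectangle (area 450.00 mm²); the cube at (1, 8.5) (footprint 26.5×30) is included at this height (area 795.00 mm²); Taking the union: the regions partially overlap — summed areas 1245.00 mm² minus the doubly-counted overlap 266.00 mm² gives 979.00 mm² — area = 979.00 mm²; (whole slice rotated 45° about Z — lengths, areas and connectivity unchanged). So its area = 979.00 mm². Layer 15 is larger (979.00 vs 795.00 mm²).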